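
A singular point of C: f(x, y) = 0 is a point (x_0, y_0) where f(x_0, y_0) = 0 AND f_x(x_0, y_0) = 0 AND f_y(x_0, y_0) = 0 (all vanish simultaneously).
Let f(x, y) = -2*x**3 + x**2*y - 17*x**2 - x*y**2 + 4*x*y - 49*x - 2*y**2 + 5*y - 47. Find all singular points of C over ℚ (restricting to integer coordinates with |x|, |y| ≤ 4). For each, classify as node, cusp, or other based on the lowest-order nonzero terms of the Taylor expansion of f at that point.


Singular points: {(-3, -1)}; classification: cusp.

Compute partial derivatives:
  f_x = -6*x**2 + 2*x*y - 34*x - y**2 + 4*y - 49.
  f_y = x**2 - 2*x*y + 4*x - 4*y + 5.
Scan x_0 ∈ {−4, ..., 4}. For each x_0, f_y(x_0, y) is a polynomial in y; find its integer roots y ∈ {−4, ..., 4}, then test f_x and f at those candidates.
  x = -4: f_y(-4, y) = 4*y + 5; no integer root y with |y| ≤ 4.
  x = -3: f_y(-3, y) = 2*y + 2; vanishes at y ∈ {-1}. (-3, -1): f_x = 0, f = 0 — SINGULAR.
  x = -2: f_y(-2, y) = 1; no integer root y with |y| ≤ 4.
  x = -1: f_y(-1, y) = 2 - 2*y; vanishes at y ∈ {1}. (-1, 1): f_x = -20 ≠ 0.
  x = 0: f_y(0, y) = 5 - 4*y; no integer root y with |y| ≤ 4.
  x = 1: f_y(1, y) = 10 - 6*y; no integer root y with |y| ≤ 4.
  x = 2: f_y(2, y) = 17 - 8*y; no integer root y with |y| ≤ 4.
  x = 3: f_y(3, y) = 26 - 10*y; no integer root y with |y| ≤ 4.
  x = 4: f_y(4, y) = 37 - 12*y; no integer root y with |y| ≤ 4.
Only singular point on the grid: (-3, -1).
Classify: substitute x = -3 + u, y = -1 + v and expand: f = -2*u**3 + u**2*v - u*v**2 + v**2.
No constant or linear terms (consistent with a singular point). Quadratic part: v**2. Cubic part: -2*u**3 + u**2*v - u*v**2.
The quadratic part v**2 is a perfect square, so there is a single (double) tangent line v = 0, i.e. y = -1. Restricting the cubic part to that line (v = 0) leaves -2*u**3 ≠ 0, so f is not divisible by v and the branch is v² ≈ 2*u**3 to lowest order — this is a cusp.
Classification: cusp.


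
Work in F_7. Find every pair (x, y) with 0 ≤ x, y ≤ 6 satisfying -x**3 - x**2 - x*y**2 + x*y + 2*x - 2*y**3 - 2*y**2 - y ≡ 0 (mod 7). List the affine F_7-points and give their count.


Affine F_7-points: {(0, 0), (1, 0), (1, 2), (2, 4), (3, 1), (3, 6), (4, 1), (5, 0), (5, 3), (5, 4), (6, 1), (6, 4), (6, 5)}; count = 13.

For each of the 49 pairs (x, y) ∈ F_7², evaluate f(x, y) mod 7. Record the zeros.
  x = 0: [0↦0, 1↦2, 2↦2, 3↦2, 4↦4, 5↦3, 6↦1]  zeros at y ∈ {0}
  x = 1: [0↦0, 1↦2, 2↦0, 3↦3, 4↦6, 5↦4, 6↦6]  zeros at y ∈ {0, 2}
  x = 2: [0↦6, 1↦1, 2↦4, 3↦3, 4↦0, 5↦4, 6↦3]  zeros at y ∈ {4}
  x = 3: [0↦5, 1↦0, 2↦1, 3↦3, 4↦1, 5↦4, 6↦0]  zeros at y ∈ {1, 6}
  x = 4: [0↦5, 1↦0, 2↦6, 3↦4, 4↦3, 5↦5, 6↦5]  zeros at y ∈ {1}
  x = 5: [0↦0, 1↦2, 2↦6, 3↦0, 4↦0, 5↦1, 6↦5]  zeros at y ∈ {0, 3, 4}
  x = 6: [0↦5, 1↦0, 2↦2, 3↦6, 4↦0, 5↦0, 6↦1]  zeros at y ∈ {1, 4, 5}
Collecting zeros: affine points = {(0, 0), (1, 0), (1, 2), (2, 4), (3, 1), (3, 6), (4, 1), (5, 0), (5, 3), (5, 4), (6, 1), (6, 4), (6, 5)}.
Total count |C(F_7)_aff| = 13.


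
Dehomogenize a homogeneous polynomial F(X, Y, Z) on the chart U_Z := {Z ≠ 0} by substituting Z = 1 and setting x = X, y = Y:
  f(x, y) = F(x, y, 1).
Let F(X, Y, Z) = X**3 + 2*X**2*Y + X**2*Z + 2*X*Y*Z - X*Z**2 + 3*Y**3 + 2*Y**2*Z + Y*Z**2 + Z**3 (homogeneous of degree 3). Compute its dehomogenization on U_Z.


f(x, y) = x**3 + 2*x**2*y + x**2 + 2*x*y - x + 3*y**3 + 2*y**2 + y + 1

On U_Z we set Z = 1. Each monomial c·X^i·Y^j·Z^k in F becomes c·x^i·y^j·1^k = c·x^i·y^j.
Substituting Z = 1: F(X, Y, 1) = x**3 + 2*x**2*y + x**2 + 2*x*y - x + 3*y**3 + 2*y**2 + y + 1.
Note: deg(f) ≤ deg(F) = 3; strict inequality happens when F is divisible by Z (lost terms).


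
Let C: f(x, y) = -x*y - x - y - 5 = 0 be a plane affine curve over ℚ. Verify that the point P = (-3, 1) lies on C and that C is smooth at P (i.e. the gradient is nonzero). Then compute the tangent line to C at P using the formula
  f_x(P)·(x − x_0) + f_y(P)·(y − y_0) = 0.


Tangent line at P: -2*x + 2*y - 8 = 0.

Step 1: f(-3, 1) = 0, so P lies on C.
Step 2: partial derivatives
  f_x(x, y) = -y - 1, f_y(x, y) = -x - 1.
  f_x(P) = -2, f_y(P) = 2 (gradient nonzero, so P is smooth).
Step 3: tangent line at P: -2·(x − -3) + 2·(y − 1) = 0.
Expanding: -2*x + 2*y - 8 = 0.


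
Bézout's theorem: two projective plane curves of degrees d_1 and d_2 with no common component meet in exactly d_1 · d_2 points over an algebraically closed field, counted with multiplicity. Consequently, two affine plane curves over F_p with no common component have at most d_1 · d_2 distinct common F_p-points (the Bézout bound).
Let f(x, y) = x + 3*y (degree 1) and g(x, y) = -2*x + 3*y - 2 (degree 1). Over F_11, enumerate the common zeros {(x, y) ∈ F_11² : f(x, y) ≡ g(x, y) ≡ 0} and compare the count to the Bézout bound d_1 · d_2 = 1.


Common zeros: {(3, 10)}; count = 1; Bézout bound = 1.

deg(f) = 1, deg(g) = 1, so Bézout bound = 1.
Scan x ∈ F_11. For each x, list the y ∈ F_11 with f(x, y) ≡ 0 and those with g(x, y) ≡ 0 (mod 11); the common zeros in that column are the intersection.
  x = 0: f ≡ 0 at y ∈ {0}; g ≡ 0 at y ∈ {8}; common: ∅.
  x = 1: f ≡ 0 at y ∈ {7}; g ≡ 0 at y ∈ {5}; common: ∅.
  x = 2: f ≡ 0 at y ∈ {3}; g ≡ 0 at y ∈ {2}; common: ∅.
  x = 3: f ≡ 0 at y ∈ {10}; g ≡ 0 at y ∈ {10}; common: {10}.
  x = 4: f ≡ 0 at y ∈ {6}; g ≡ 0 at y ∈ {7}; common: ∅.
  x = 5: f ≡ 0 at y ∈ {2}; g ≡ 0 at y ∈ {4}; common: ∅.
  x = 6: f ≡ 0 at y ∈ {9}; g ≡ 0 at y ∈ {1}; common: ∅.
  x = 7: f ≡ 0 at y ∈ {5}; g ≡ 0 at y ∈ {9}; common: ∅.
  x = 8: f ≡ 0 at y ∈ {1}; g ≡ 0 at y ∈ {6}; common: ∅.
  x = 9: f ≡ 0 at y ∈ {8}; g ≡ 0 at y ∈ {3}; common: ∅.
  x = 10: f ≡ 0 at y ∈ {4}; g ≡ 0 at y ∈ {0}; common: ∅.
Collecting: common zeros = {(3, 10)}, so the count is 1.
Comparison with the Bézout bound: 1 ≤ 1 = deg(f)·deg(g), as expected for curves with no common component (the bound is attained).


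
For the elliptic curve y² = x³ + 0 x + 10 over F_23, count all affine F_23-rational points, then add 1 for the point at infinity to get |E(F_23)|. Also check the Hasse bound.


Affine points = {(2, 8), (2, 15), (7, 10), (7, 13), (8, 4), (8, 19), (9, 7), (9, 16), (12, 6), (12, 17), (15, 2), (15, 21), (16, 9), (16, 14), (17, 1), (17, 22), (18, 0), (20, 11), (20, 12), (21, 5), (21, 18), (22, 3), (22, 20)}; affine count = 23; |E(F_23)| = 24.

Discriminant check: Δ ∝ 4a³ + 27b² = 4·0³ + 27·10² = 4·0 + 27·100 ≡ 9 (mod 23). Nonzero ⇒ E is nonsingular.
For each x ∈ F_23, compute rhs = x³ + 0·x + 10 mod 23, then count y ∈ F_23 with y² ≡ rhs.
  x = 0: rhs = 10, matching y values: none (0 points).
  x = 1: rhs = 11, matching y values: none (0 points).
  x = 2: rhs = 18, matching y values: 8, 15 (2 points).
  x = 3: rhs = 14, matching y values: none (0 points).
  x = 4: rhs = 5, matching y values: none (0 points).
  x = 5: rhs = 20, matching y values: none (0 points).
  x = 6: rhs = 19, matching y values: none (0 points).
  x = 7: rhs = 8, matching y values: 10, 13 (2 points).
  x = 8: rhs = 16, matching y values: 4, 19 (2 points).
  x = 9: rhs = 3, matching y values: 7, 16 (2 points).
  x = 10: rhs = 21, matching y values: none (0 points).
  x = 11: rhs = 7, matching y values: none (0 points).
  x = 12: rhs = 13, matching y values: 6, 17 (2 points).
  x = 13: rhs = 22, matching y values: none (0 points).
  x = 14: rhs = 17, matching y values: none (0 points).
  x = 15: rhs = 4, matching y values: 2, 21 (2 points).
  x = 16: rhs = 12, matching y values: 9, 14 (2 points).
  x = 17: rhs = 1, matching y values: 1, 22 (2 points).
  x = 18: rhs = 0, matching y values: 0 (1 points).
  x = 19: rhs = 15, matching y values: none (0 points).
  x = 20: rhs = 6, matching y values: 11, 12 (2 points).
  x = 21: rhs = 2, matching y values: 5, 18 (2 points).
  x = 22: rhs = 9, matching y values: 3, 20 (2 points).
Total affine count: 23.
Full point count |E(F_23)| = 23 + 1 = 24.
Hasse bound: |24 − (23+1)| = |0| = 0 ≤ 2√23 ≈ 9.5917 ✓.


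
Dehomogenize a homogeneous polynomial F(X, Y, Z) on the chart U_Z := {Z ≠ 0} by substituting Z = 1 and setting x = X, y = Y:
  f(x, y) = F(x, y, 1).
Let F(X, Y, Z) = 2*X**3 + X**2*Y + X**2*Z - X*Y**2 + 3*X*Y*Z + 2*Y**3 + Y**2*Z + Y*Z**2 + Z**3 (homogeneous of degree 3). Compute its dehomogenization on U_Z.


f(x, y) = 2*x**3 + x**2*y + x**2 - x*y**2 + 3*x*y + 2*y**3 + y**2 + y + 1

On U_Z we set Z = 1. Each monomial c·X^i·Y^j·Z^k in F becomes c·x^i·y^j·1^k = c·x^i·y^j.
Substituting Z = 1: F(X, Y, 1) = 2*x**3 + x**2*y + x**2 - x*y**2 + 3*x*y + 2*y**3 + y**2 + y + 1.
Note: deg(f) ≤ deg(F) = 3; strict inequality happens when F is divisible by Z (lost terms).


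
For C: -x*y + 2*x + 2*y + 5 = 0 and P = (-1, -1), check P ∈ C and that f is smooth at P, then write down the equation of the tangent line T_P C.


Tangent line at P: 3*x + 3*y + 6 = 0.

Step 1: f(-1, -1) = 0, so P lies on C.
Step 2: partial derivatives
  f_x(x, y) = 2 - y, f_y(x, y) = 2 - x.
  f_x(P) = 3, f_y(P) = 3 (gradient nonzero, so P is smooth).
Step 3: tangent line at P: 3·(x − -1) + 3·(y − -1) = 0.
Expanding: 3*x + 3*y + 6 = 0.


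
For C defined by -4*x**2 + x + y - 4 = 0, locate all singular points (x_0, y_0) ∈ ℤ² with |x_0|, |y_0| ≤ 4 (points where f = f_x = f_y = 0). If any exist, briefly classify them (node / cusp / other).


No singular points in the scanned grid; C is smooth there.

Compute partial derivatives:
  f_x = 1 - 8*x.
  f_y = 1.
f_y = 1 is a nonzero constant, so f_y never vanishes: no point (x, y) can satisfy f = f_x = f_y = 0. In particular no (x, y) ∈ {−4, ..., 4}² is singular; the curve is smooth.


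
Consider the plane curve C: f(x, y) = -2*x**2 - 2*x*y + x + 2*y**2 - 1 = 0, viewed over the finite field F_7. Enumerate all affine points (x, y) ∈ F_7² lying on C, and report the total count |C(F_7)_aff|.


Affine F_7-points: {(0, 2), (0, 5), (2, 0), (2, 2), (4, 1), (4, 3), (6, 1), (6, 5)}; count = 8.

For each of the 49 pairs (x, y) ∈ F_7², evaluate f(x, y) mod 7. Record the zeros.
  x = 0: [0↦6, 1↦1, 2↦0, 3↦3, 4↦3, 5↦0, 6↦1]  zeros at y ∈ {2, 5}
  x = 1: [0↦5, 1↦5, 2↦2, 3↦3, 4↦1, 5↦3, 6↦2]  zeros at y ∈ ∅
  x = 2: [0↦0, 1↦5, 2↦0, 3↦6, 4↦2, 5↦2, 6↦6]  zeros at y ∈ {0, 2}
  x = 3: [0↦5, 1↦1, 2↦1, 3↦5, 4↦6, 5↦4, 6↦6]  zeros at y ∈ ∅
  x = 4: [0↦6, 1↦0, 2↦5, 3↦0, 4↦6, 5↦2, 6↦2]  zeros at y ∈ {1, 3}
  x = 5: [0↦3, 1↦2, 2↦5, 3↦5, 4↦2, 5↦3, 6↦1]  zeros at y ∈ ∅
  x = 6: [0↦3, 1↦0, 2↦1, 3↦6, 4↦1, 5↦0, 6↦3]  zeros at y ∈ {1, 5}
Collecting zeros: affine points = {(0, 2), (0, 5), (2, 0), (2, 2), (4, 1), (4, 3), (6, 1), (6, 5)}.
Total count |C(F_7)_aff| = 8.


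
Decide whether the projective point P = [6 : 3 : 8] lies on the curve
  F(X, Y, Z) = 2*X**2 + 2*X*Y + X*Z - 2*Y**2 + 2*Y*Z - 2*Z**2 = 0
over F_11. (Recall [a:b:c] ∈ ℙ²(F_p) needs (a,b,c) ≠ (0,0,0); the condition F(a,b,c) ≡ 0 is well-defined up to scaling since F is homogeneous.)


F(6,3,8) ≡ 3 (mod 11); P is NOT on the curve.

Evaluate F(6, 3, 8) term-by-term (mod 11).
  2*X**2 ↦ 2·36·1·1 = 72
  2*X*Y ↦ 2·6·3·1 = 36
  X*Z ↦ 1·6·1·8 = 48
  -2*Y**2 ↦ -2·1·9·1 = -18
  2*Y*Z ↦ 2·1·3·8 = 48
  -2*Z**2 ↦ -2·1·1·64 = -128
Sum: F(6, 3, 8) = (72) + (36) + (48) + (-18) + (48) + (-128) = 58.
Reducing mod 11: 58 ≡ 3 (mod 11).
Since F(a, b, c) ≡ 3 ≠ 0 (mod 11), P does NOT lie on the curve.


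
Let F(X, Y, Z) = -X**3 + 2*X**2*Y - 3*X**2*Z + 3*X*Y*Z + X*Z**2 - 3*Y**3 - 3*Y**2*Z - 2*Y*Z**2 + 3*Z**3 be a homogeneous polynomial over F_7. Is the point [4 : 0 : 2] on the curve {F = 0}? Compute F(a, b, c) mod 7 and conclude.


F(4,0,2) ≡ 6 (mod 7); P is NOT on the curve.

Evaluate F(4, 0, 2) term-by-term (mod 7).
  -X**3 ↦ -1·64·1·1 = -64
  2*X**2*Y ↦ 2·16·0·1 = 0
  -3*X**2*Z ↦ -3·16·1·2 = -96
  3*X*Y*Z ↦ 3·4·0·2 = 0
  X*Z**2 ↦ 1·4·1·4 = 16
  -3*Y**3 ↦ -3·1·0·1 = 0
  -3*Y**2*Z ↦ -3·1·0·2 = 0
  -2*Y*Z**2 ↦ -2·1·0·4 = 0
  3*Z**3 ↦ 3·1·1·8 = 24
Sum: F(4, 0, 2) = (-64) + (0) + (-96) + (0) + (16) + (0) + (0) + (0) + (24) = -120.
Reducing mod 7: -120 ≡ 6 (mod 7).
Since F(a, b, c) ≡ 6 ≠ 0 (mod 7), P does NOT lie on the curve.


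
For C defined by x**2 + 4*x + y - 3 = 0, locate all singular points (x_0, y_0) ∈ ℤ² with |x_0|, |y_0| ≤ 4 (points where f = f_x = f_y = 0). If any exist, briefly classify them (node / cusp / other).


No singular points in the scanned grid; C is smooth there.

Compute partial derivatives:
  f_x = 2*x + 4.
  f_y = 1.
f_y = 1 is a nonzero constant, so f_y never vanishes: no point (x, y) can satisfy f = f_x = f_y = 0. In particular no (x, y) ∈ {−4, ..., 4}² is singular; the curve is smooth.


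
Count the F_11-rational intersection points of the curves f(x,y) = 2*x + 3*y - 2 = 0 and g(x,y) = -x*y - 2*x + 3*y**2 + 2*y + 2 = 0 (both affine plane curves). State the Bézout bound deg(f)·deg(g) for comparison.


Common zeros: {(1, 0), (6, 4)}; count = 2; Bézout bound = 2.

deg(f) = 1, deg(g) = 2, so Bézout bound = 2.
Scan x ∈ F_11. For each x, list the y ∈ F_11 with f(x, y) ≡ 0 and those with g(x, y) ≡ 0 (mod 11); the common zeros in that column are the intersection.
  x = 0: f ≡ 0 at y ∈ {8}; g ≡ 0 at y ∈ ∅; common: ∅.
  x = 1: f ≡ 0 at y ∈ {0}; g ≡ 0 at y ∈ {0, 7}; common: {0}.
  x = 2: f ≡ 0 at y ∈ {3}; g ≡ 0 at y ∈ ∅; common: ∅.
  x = 3: f ≡ 0 at y ∈ {6}; g ≡ 0 at y ∈ {5, 10}; common: ∅.
  x = 4: f ≡ 0 at y ∈ {9}; g ≡ 0 at y ∈ ∅; common: ∅.
  x = 5: f ≡ 0 at y ∈ {1}; g ≡ 0 at y ∈ ∅; common: ∅.
  x = 6: f ≡ 0 at y ∈ {4}; g ≡ 0 at y ∈ {1, 4}; common: {4}.
  x = 7: f ≡ 0 at y ∈ {7}; g ≡ 0 at y ∈ {3, 6}; common: ∅.
  x = 8: f ≡ 0 at y ∈ {10}; g ≡ 0 at y ∈ ∅; common: ∅.
  x = 9: f ≡ 0 at y ∈ {2}; g ≡ 0 at y ∈ ∅; common: ∅.
  x = 10: f ≡ 0 at y ∈ {5}; g ≡ 0 at y ∈ {2, 8}; common: ∅.
Collecting: common zeros = {(1, 0), (6, 4)}, so the count is 2.
Comparison with the Bézout bound: 2 ≤ 2 = deg(f)·deg(g), as expected for curves with no common component (the bound is attained).


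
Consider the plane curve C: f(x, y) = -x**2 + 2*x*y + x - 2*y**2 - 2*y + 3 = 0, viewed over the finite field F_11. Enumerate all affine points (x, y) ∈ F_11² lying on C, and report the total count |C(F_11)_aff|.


Affine F_11-points: {(2, 3), (2, 9), (3, 5), (3, 8), (5, 1), (5, 3), (6, 7), (6, 9), (8, 2), (8, 5), (9, 1), (9, 7)}; count = 12.

For each of the 121 pairs (x, y) ∈ F_11², evaluate f(x, y) mod 11. Record the zeros.
  x = 0: [0↦3, 1↦10, 2↦2, 3↦1, 4↦7, 5↦9, 6↦7, 7↦1, 8↦2, 9↦10, 10↦3]  zeros at y ∈ ∅
  x = 1: [0↦3, 1↦1, 2↦6, 3↦7, 4↦4, 5↦8, 6↦8, 7↦4, 8↦7, 9↦6, 10↦1]  zeros at y ∈ ∅
  x = 2: [0↦1, 1↦1, 2↦8, 3↦0, 4↦10, 5↦5, 6↦7, 7↦5, 8↦10, 9↦0, 10↦8]  zeros at y ∈ {3, 9}
  x = 3: [0↦8, 1↦10, 2↦8, 3↦2, 4↦3, 5↦0, 6↦4, 7↦4, 8↦0, 9↦3, 10↦2]  zeros at y ∈ {5, 8}
  x = 4: [0↦2, 1↦6, 2↦6, 3↦2, 4↦5, 5↦4, 6↦10, 7↦1, 8↦10, 9↦4, 10↦5]  zeros at y ∈ ∅
  x = 5: [0↦5, 1↦0, 2↦2, 3↦0, 4↦5, 5↦6, 6↦3, 7↦7, 8↦7, 9↦3, 10↦6]  zeros at y ∈ {1, 3}
  x = 6: [0↦6, 1↦3, 2↦7, 3↦7, 4↦3, 5↦6, 6↦5, 7↦0, 8↦2, 9↦0, 10↦5]  zeros at y ∈ {7, 9}
  x = 7: [0↦5, 1↦4, 2↦10, 3↦1, 4↦10, 5↦4, 6↦5, 7↦2, 8↦6, 9↦6, 10↦2]  zeros at y ∈ ∅
  x = 8: [0↦2, 1↦3, 2↦0, 3↦4, 4↦4, 5↦0, 6↦3, 7↦2, 8↦8, 9↦10, 10↦8]  zeros at y ∈ {2, 5}
  x = 9: [0↦8, 1↦0, 2↦10, 3↦5, 4↦7, 5↦5, 6↦10, 7↦0, 8↦8, 9↦1, 10↦1]  zeros at y ∈ {1, 7}
  x = 10: [0↦1, 1↦6, 2↦7, 3↦4, 4↦8, 5↦8, 6↦4, 7↦7, 8↦6, 9↦1, 10↦3]  zeros at y ∈ ∅
Collecting zeros: affine points = {(2, 3), (2, 9), (3, 5), (3, 8), (5, 1), (5, 3), (6, 7), (6, 9), (8, 2), (8, 5), (9, 1), (9, 7)}.
Total count |C(F_11)_aff| = 12.


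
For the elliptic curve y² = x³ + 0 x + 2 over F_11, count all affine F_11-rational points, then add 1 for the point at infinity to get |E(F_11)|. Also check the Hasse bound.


Affine points = {(1, 5), (1, 6), (4, 0), (6, 3), (6, 8), (7, 2), (7, 9), (9, 4), (9, 7), (10, 1), (10, 10)}; affine count = 11; |E(F_11)| = 12.

Discriminant check: Δ ∝ 4a³ + 27b² = 4·0³ + 27·2² = 4·0 + 27·4 ≡ 9 (mod 11). Nonzero ⇒ E is nonsingular.
For each x ∈ F_11, compute rhs = x³ + 0·x + 2 mod 11, then count y ∈ F_11 with y² ≡ rhs.
  x = 0: rhs = 2, matching y values: none (0 points).
  x = 1: rhs = 3, matching y values: 5, 6 (2 points).
  x = 2: rhs = 10, matching y values: none (0 points).
  x = 3: rhs = 7, matching y values: none (0 points).
  x = 4: rhs = 0, matching y values: 0 (1 points).
  x = 5: rhs = 6, matching y values: none (0 points).
  x = 6: rhs = 9, matching y values: 3, 8 (2 points).
  x = 7: rhs = 4, matching y values: 2, 9 (2 points).
  x = 8: rhs = 8, matching y values: none (0 points).
  x = 9: rhs = 5, matching y values: 4, 7 (2 points).
  x = 10: rhs = 1, matching y values: 1, 10 (2 points).
Total affine count: 11.
Full point count |E(F_11)| = 11 + 1 = 12.
Hasse bound: |12 − (11+1)| = |0| = 0 ≤ 2√11 ≈ 6.6332 ✓.


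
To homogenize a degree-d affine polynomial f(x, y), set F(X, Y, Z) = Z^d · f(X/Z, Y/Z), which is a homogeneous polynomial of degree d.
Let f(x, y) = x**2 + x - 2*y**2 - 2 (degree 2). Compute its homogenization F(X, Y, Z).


F(X, Y, Z) = X**2 + X*Z - 2*Y**2 - 2*Z**2

deg(f) = 2.
Substitute x = X/Z, y = Y/Z into f, then multiply by Z^2.
  monomial 1·x^2·y^0 ↦ 1·X^2·Y^0·Z^0.
  monomial 1·x^1·y^0 ↦ 1·X^1·Y^0·Z^1.
  monomial -2·x^0·y^2 ↦ -2·X^0·Y^2·Z^0.
  monomial -2·x^0·y^0 ↦ -2·X^0·Y^0·Z^2.
Collecting: F(X, Y, Z) = X**2 + X*Z - 2*Y**2 - 2*Z**2.


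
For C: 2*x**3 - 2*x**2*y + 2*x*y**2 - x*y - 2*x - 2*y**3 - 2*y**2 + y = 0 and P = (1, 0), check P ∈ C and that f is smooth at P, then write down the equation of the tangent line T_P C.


Tangent line at P: 4*x - 2*y - 4 = 0.

Step 1: f(1, 0) = 0, so P lies on C.
Step 2: partial derivatives
  f_x(x, y) = 6*x**2 - 4*x*y + 2*y**2 - y - 2, f_y(x, y) = -2*x**2 + 4*x*y - x - 6*y**2 - 4*y + 1.
  f_x(P) = 4, f_y(P) = -2 (gradient nonzero, so P is smooth).
Step 3: tangent line at P: 4·(x − 1) + -2·(y − 0) = 0.
Expanding: 4*x - 2*y - 4 = 0.


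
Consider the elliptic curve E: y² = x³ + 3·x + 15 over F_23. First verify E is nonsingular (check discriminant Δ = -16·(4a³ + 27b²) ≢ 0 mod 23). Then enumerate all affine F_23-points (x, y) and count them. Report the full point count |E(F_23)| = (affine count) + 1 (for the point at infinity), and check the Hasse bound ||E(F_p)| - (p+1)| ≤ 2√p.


Affine points = {(2, 11), (2, 12), (9, 9), (9, 14), (12, 10), (12, 13), (14, 8), (14, 15), (15, 10), (15, 13), (18, 6), (18, 17), (19, 10), (19, 13), (20, 5), (20, 18), (21, 1), (21, 22)}; affine count = 18; |E(F_23)| = 19.

Discriminant check: Δ ∝ 4a³ + 27b² = 4·3³ + 27·15² = 4·27 + 27·225 ≡ 19 (mod 23). Nonzero ⇒ E is nonsingular.
For each x ∈ F_23, compute rhs = x³ + 3·x + 15 mod 23, then count y ∈ F_23 with y² ≡ rhs.
  x = 0: rhs = 15, matching y values: none (0 points).
  x = 1: rhs = 19, matching y values: none (0 points).
  x = 2: rhs = 6, matching y values: 11, 12 (2 points).
  x = 3: rhs = 5, matching y values: none (0 points).
  x = 4: rhs = 22, matching y values: none (0 points).
  x = 5: rhs = 17, matching y values: none (0 points).
  x = 6: rhs = 19, matching y values: none (0 points).
  x = 7: rhs = 11, matching y values: none (0 points).
  x = 8: rhs = 22, matching y values: none (0 points).
  x = 9: rhs = 12, matching y values: 9, 14 (2 points).
  x = 10: rhs = 10, matching y values: none (0 points).
  x = 11: rhs = 22, matching y values: none (0 points).
  x = 12: rhs = 8, matching y values: 10, 13 (2 points).
  x = 13: rhs = 20, matching y values: none (0 points).
  x = 14: rhs = 18, matching y values: 8, 15 (2 points).
  x = 15: rhs = 8, matching y values: 10, 13 (2 points).
  x = 16: rhs = 19, matching y values: none (0 points).
  x = 17: rhs = 11, matching y values: none (0 points).
  x = 18: rhs = 13, matching y values: 6, 17 (2 points).
  x = 19: rhs = 8, matching y values: 10, 13 (2 points).
  x = 20: rhs = 2, matching y values: 5, 18 (2 points).
  x = 21: rhs = 1, matching y values: 1, 22 (2 points).
  x = 22: rhs = 11, matching y values: none (0 points).
Total affine count: 18.
Full point count |E(F_23)| = 18 + 1 = 19.
Hasse bound: |19 − (23+1)| = |-5| = 5 ≤ 2√23 ≈ 9.5917 ✓.


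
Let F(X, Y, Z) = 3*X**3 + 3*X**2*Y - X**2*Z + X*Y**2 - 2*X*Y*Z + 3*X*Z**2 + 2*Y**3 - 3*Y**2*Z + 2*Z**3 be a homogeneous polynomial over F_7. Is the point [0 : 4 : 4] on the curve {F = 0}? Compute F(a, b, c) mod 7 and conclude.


F(0,4,4) ≡ 1 (mod 7); P is NOT on the curve.

Evaluate F(0, 4, 4) term-by-term (mod 7).
  3*X**3 ↦ 3·0·1·1 = 0
  3*X**2*Y ↦ 3·0·4·1 = 0
  -X**2*Z ↦ -1·0·1·4 = 0
  X*Y**2 ↦ 1·0·16·1 = 0
  -2*X*Y*Z ↦ -2·0·4·4 = 0
  3*X*Z**2 ↦ 3·0·1·16 = 0
  2*Y**3 ↦ 2·1·64·1 = 128
  -3*Y**2*Z ↦ -3·1·16·4 = -192
  2*Z**3 ↦ 2·1·1·64 = 128
Sum: F(0, 4, 4) = (0) + (0) + (0) + (0) + (0) + (0) + (128) + (-192) + (128) = 64.
Reducing mod 7: 64 ≡ 1 (mod 7).
Since F(a, b, c) ≡ 1 ≠ 0 (mod 7), P does NOT lie on the curve.


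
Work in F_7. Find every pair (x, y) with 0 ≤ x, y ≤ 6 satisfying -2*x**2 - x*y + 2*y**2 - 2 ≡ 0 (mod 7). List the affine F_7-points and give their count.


Affine F_7-points: {(0, 1), (0, 6), (2, 4), (3, 1), (3, 4), (4, 3), (4, 6), (5, 3)}; count = 8.

For each of the 49 pairs (x, y) ∈ F_7², evaluate f(x, y) mod 7. Record the zeros.
  x = 0: [0↦5, 1↦0, 2↦6, 3↦2, 4↦2, 5↦6, 6↦0]  zeros at y ∈ {1, 6}
  x = 1: [0↦3, 1↦4, 2↦2, 3↦4, 4↦3, 5↦6, 6↦6]  zeros at y ∈ ∅
  x = 2: [0↦4, 1↦4, 2↦1, 3↦2, 4↦0, 5↦2, 6↦1]  zeros at y ∈ {4}
  x = 3: [0↦1, 1↦0, 2↦3, 3↦3, 4↦0, 5↦1, 6↦6]  zeros at y ∈ {1, 4}
  x = 4: [0↦1, 1↦6, 2↦1, 3↦0, 4↦3, 5↦3, 6↦0]  zeros at y ∈ {3, 6}
  x = 5: [0↦4, 1↦1, 2↦2, 3↦0, 4↦2, 5↦1, 6↦4]  zeros at y ∈ {3}
  x = 6: [0↦3, 1↦6, 2↦6, 3↦3, 4↦4, 5↦2, 6↦4]  zeros at y ∈ ∅
Collecting zeros: affine points = {(0, 1), (0, 6), (2, 4), (3, 1), (3, 4), (4, 3), (4, 6), (5, 3)}.
Total count |C(F_7)_aff| = 8.


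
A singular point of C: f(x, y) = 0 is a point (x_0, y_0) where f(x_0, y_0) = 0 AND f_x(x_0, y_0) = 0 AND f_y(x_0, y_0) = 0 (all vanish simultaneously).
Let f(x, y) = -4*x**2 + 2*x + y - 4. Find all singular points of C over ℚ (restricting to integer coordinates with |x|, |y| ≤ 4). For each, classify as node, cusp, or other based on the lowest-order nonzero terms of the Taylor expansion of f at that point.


No singular points in the scanned grid; C is smooth there.

Compute partial derivatives:
  f_x = 2 - 8*x.
  f_y = 1.
f_y = 1 is a nonzero constant, so f_y never vanishes: no point (x, y) can satisfy f = f_x = f_y = 0. In particular no (x, y) ∈ {−4, ..., 4}² is singular; the curve is smooth.


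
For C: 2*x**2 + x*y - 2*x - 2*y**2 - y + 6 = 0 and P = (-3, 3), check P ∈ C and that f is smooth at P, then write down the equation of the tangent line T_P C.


Tangent line at P: -11*x - 16*y + 15 = 0.

Step 1: f(-3, 3) = 0, so P lies on C.
Step 2: partial derivatives
  f_x(x, y) = 4*x + y - 2, f_y(x, y) = x - 4*y - 1.
  f_x(P) = -11, f_y(P) = -16 (gradient nonzero, so P is smooth).
Step 3: tangent line at P: -11·(x − -3) + -16·(y − 3) = 0.
Expanding: -11*x - 16*y + 15 = 0.


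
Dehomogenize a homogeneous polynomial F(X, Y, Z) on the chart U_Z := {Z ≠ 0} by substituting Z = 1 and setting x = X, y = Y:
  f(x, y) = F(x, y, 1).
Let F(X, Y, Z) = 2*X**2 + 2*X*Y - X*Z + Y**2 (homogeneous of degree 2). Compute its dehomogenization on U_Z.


f(x, y) = 2*x**2 + 2*x*y - x + y**2

On U_Z we set Z = 1. Each monomial c·X^i·Y^j·Z^k in F becomes c·x^i·y^j·1^k = c·x^i·y^j.
Substituting Z = 1: F(X, Y, 1) = 2*x**2 + 2*x*y - x + y**2.
Note: deg(f) ≤ deg(F) = 2; strict inequality happens when F is divisible by Z (lost terms).


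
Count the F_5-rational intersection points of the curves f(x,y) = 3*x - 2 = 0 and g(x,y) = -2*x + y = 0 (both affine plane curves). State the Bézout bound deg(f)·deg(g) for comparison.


Common zeros: {(4, 3)}; count = 1; Bézout bound = 1.

deg(f) = 1, deg(g) = 1, so Bézout bound = 1.
Scan x ∈ F_5. For each x, list the y ∈ F_5 with f(x, y) ≡ 0 and those with g(x, y) ≡ 0 (mod 5); the common zeros in that column are the intersection.
  x = 0: f ≡ 0 at y ∈ ∅; g ≡ 0 at y ∈ {0}; common: ∅.
  x = 1: f ≡ 0 at y ∈ ∅; g ≡ 0 at y ∈ {2}; common: ∅.
  x = 2: f ≡ 0 at y ∈ ∅; g ≡ 0 at y ∈ {4}; common: ∅.
  x = 3: f ≡ 0 at y ∈ ∅; g ≡ 0 at y ∈ {1}; common: ∅.
  x = 4: f ≡ 0 at y ∈ {0, 1, 2, 3, 4}; g ≡ 0 at y ∈ {3}; common: {3}.
Collecting: common zeros = {(4, 3)}, so the count is 1.
Comparison with the Bézout bound: 1 ≤ 1 = deg(f)·deg(g), as expected for curves with no common component (the bound is attained).


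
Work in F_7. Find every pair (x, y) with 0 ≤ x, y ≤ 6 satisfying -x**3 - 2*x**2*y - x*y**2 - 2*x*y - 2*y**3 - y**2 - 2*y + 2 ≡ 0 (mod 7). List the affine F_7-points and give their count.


Affine F_7-points: {(1, 2), (1, 5), (1, 6), (2, 4), (2, 6), (4, 2), (4, 3), (5, 2), (5, 4), (5, 5), (6, 4), (6, 6)}; count = 12.

For each of the 49 pairs (x, y) ∈ F_7², evaluate f(x, y) mod 7. Record the zeros.
  x = 0: [0↦2, 1↦4, 2↦6, 3↦3, 4↦4, 5↦4, 6↦5]  zeros at y ∈ ∅
  x = 1: [0↦1, 1↦5, 2↦0, 3↦2, 4↦6, 5↦0, 6↦0]  zeros at y ∈ {2, 5, 6}
  x = 2: [0↦1, 1↦3, 2↦1, 3↦4, 4↦0, 5↦5, 6↦0]  zeros at y ∈ {4, 6}
  x = 3: [0↦3, 1↦6, 2↦3, 3↦3, 4↦1, 5↦6, 6↦6]  zeros at y ∈ ∅
  x = 4: [0↦1, 1↦1, 2↦0, 3↦0, 4↦3, 5↦4, 6↦5]  zeros at y ∈ {2, 3}
  x = 5: [0↦3, 1↦3, 2↦0, 3↦3, 4↦0, 5↦0, 6↦5]  zeros at y ∈ {2, 4, 5}
  x = 6: [0↦3, 1↦6, 2↦4, 3↦6, 4↦0, 5↦2, 6↦0]  zeros at y ∈ {4, 6}
Collecting zeros: affine points = {(1, 2), (1, 5), (1, 6), (2, 4), (2, 6), (4, 2), (4, 3), (5, 2), (5, 4), (5, 5), (6, 4), (6, 6)}.
Total count |C(F_7)_aff| = 12.


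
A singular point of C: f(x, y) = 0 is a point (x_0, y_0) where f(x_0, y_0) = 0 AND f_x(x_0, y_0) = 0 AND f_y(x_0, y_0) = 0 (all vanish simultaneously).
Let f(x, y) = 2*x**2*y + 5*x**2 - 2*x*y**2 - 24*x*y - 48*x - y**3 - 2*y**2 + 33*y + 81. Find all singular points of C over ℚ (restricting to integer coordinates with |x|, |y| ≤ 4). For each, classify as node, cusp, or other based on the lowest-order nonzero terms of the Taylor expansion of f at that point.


Singular points: {(3, -3)}; classification: node.

Compute partial derivatives:
  f_x = 4*x*y + 10*x - 2*y**2 - 24*y - 48.
  f_y = 2*x**2 - 4*x*y - 24*x - 3*y**2 - 4*y + 33.
Scan x_0 ∈ {−4, ..., 4}. For each x_0, f_y(x_0, y) is a polynomial in y; find its integer roots y ∈ {−4, ..., 4}, then test f_x and f at those candidates.
  x = -4: f_y(-4, y) = -3*y**2 + 12*y + 161; no integer root y with |y| ≤ 4.
  x = -3: f_y(-3, y) = -3*y**2 + 8*y + 123; no integer root y with |y| ≤ 4.
  x = -2: f_y(-2, y) = -3*y**2 + 4*y + 89; no integer root y with |y| ≤ 4.
  x = -1: f_y(-1, y) = 59 - 3*y**2; no integer root y with |y| ≤ 4.
  x = 0: f_y(0, y) = -3*y**2 - 4*y + 33; no integer root y with |y| ≤ 4.
  x = 1: f_y(1, y) = -3*y**2 - 8*y + 11; vanishes at y ∈ {1}. (1, 1): f_x = -60 ≠ 0.
  x = 2: f_y(2, y) = -3*y**2 - 12*y - 7; no integer root y with |y| ≤ 4.
  x = 3: f_y(3, y) = -3*y**2 - 16*y - 21; vanishes at y ∈ {-3}. (3, -3): f_x = 0, f = 0 — SINGULAR.
  x = 4: f_y(4, y) = -3*y**2 - 20*y - 31; no integer root y with |y| ≤ 4.
Only singular point on the grid: (3, -3).
Classify: substitute x = 3 + u, y = -3 + v and expand: f = 2*u**2*v - u**2 - 2*u*v**2 - v**3 + v**2.
No constant or linear terms (consistent with a singular point). Quadratic part: -u**2 + v**2. Cubic part: 2*u**2*v - 2*u*v**2 - v**3.
The quadratic part v**2 - u**2 = (v − u)(v + u) splits into two distinct linear factors, so there are two distinct tangent lines y − -3 = ±(x − 3) — this is a node (ordinary double point).
Classification: node.


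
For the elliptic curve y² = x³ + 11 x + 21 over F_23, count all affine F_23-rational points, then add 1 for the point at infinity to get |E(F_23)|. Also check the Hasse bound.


Affine points = {(3, 9), (3, 14), (6, 2), (6, 21), (7, 2), (7, 21), (8, 0), (10, 2), (10, 21), (11, 1), (11, 22), (12, 8), (12, 15), (18, 5), (18, 18), (22, 3), (22, 20)}; affine count = 17; |E(F_23)| = 18.

Discriminant check: Δ ∝ 4a³ + 27b² = 4·11³ + 27·21² = 4·1331 + 27·441 ≡ 4 (mod 23). Nonzero ⇒ E is nonsingular.
For each x ∈ F_23, compute rhs = x³ + 11·x + 21 mod 23, then count y ∈ F_23 with y² ≡ rhs.
  x = 0: rhs = 21, matching y values: none (0 points).
  x = 1: rhs = 10, matching y values: none (0 points).
  x = 2: rhs = 5, matching y values: none (0 points).
  x = 3: rhs = 12, matching y values: 9, 14 (2 points).
  x = 4: rhs = 14, matching y values: none (0 points).
  x = 5: rhs = 17, matching y values: none (0 points).
  x = 6: rhs = 4, matching y values: 2, 21 (2 points).
  x = 7: rhs = 4, matching y values: 2, 21 (2 points).
  x = 8: rhs = 0, matching y values: 0 (1 points).
  x = 9: rhs = 21, matching y values: none (0 points).
  x = 10: rhs = 4, matching y values: 2, 21 (2 points).
  x = 11: rhs = 1, matching y values: 1, 22 (2 points).
  x = 12: rhs = 18, matching y values: 8, 15 (2 points).
  x = 13: rhs = 15, matching y values: none (0 points).
  x = 14: rhs = 21, matching y values: none (0 points).
  x = 15: rhs = 19, matching y values: none (0 points).
  x = 16: rhs = 15, matching y values: none (0 points).
  x = 17: rhs = 15, matching y values: none (0 points).
  x = 18: rhs = 2, matching y values: 5, 18 (2 points).
  x = 19: rhs = 5, matching y values: none (0 points).
  x = 20: rhs = 7, matching y values: none (0 points).
  x = 21: rhs = 14, matching y values: none (0 points).
  x = 22: rhs = 9, matching y values: 3, 20 (2 points).
Total affine count: 17.
Full point count |E(F_23)| = 17 + 1 = 18.
Hasse bound: |18 − (23+1)| = |-6| = 6 ≤ 2√23 ≈ 9.5917 ✓.


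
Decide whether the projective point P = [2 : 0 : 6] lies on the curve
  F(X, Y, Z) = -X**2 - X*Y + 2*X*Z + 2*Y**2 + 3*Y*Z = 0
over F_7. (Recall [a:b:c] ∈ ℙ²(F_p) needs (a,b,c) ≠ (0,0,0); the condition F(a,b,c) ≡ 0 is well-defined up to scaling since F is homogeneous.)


F(2,0,6) ≡ 6 (mod 7); P is NOT on the curve.

Evaluate F(2, 0, 6) term-by-term (mod 7).
  -X**2 ↦ -1·4·1·1 = -4
  -X*Y ↦ -1·2·0·1 = 0
  2*X*Z ↦ 2·2·1·6 = 24
  2*Y**2 ↦ 2·1·0·1 = 0
  3*Y*Z ↦ 3·1·0·6 = 0
Sum: F(2, 0, 6) = (-4) + (0) + (24) + (0) + (0) = 20.
Reducing mod 7: 20 ≡ 6 (mod 7).
Since F(a, b, c) ≡ 6 ≠ 0 (mod 7), P does NOT lie on the curve.


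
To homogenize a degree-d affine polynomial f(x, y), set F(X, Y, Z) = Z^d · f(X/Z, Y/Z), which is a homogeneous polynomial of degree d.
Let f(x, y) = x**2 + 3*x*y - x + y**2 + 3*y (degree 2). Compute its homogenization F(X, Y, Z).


F(X, Y, Z) = X**2 + 3*X*Y - X*Z + Y**2 + 3*Y*Z

deg(f) = 2.
Substitute x = X/Z, y = Y/Z into f, then multiply by Z^2.
  monomial 1·x^2·y^0 ↦ 1·X^2·Y^0·Z^0.
  monomial 3·x^1·y^1 ↦ 3·X^1·Y^1·Z^0.
  monomial -1·x^1·y^0 ↦ -1·X^1·Y^0·Z^1.
  monomial 1·x^0·y^2 ↦ 1·X^0·Y^2·Z^0.
  monomial 3·x^0·y^1 ↦ 3·X^0·Y^1·Z^1.
Collecting: F(X, Y, Z) = X**2 + 3*X*Y - X*Z + Y**2 + 3*Y*Z.


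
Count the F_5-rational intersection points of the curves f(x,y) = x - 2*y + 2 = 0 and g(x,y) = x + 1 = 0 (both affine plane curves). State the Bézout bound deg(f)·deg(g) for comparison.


Common zeros: {(4, 3)}; count = 1; Bézout bound = 1.

deg(f) = 1, deg(g) = 1, so Bézout bound = 1.
Scan x ∈ F_5. For each x, list the y ∈ F_5 with f(x, y) ≡ 0 and those with g(x, y) ≡ 0 (mod 5); the common zeros in that column are the intersection.
  x = 0: f ≡ 0 at y ∈ {1}; g ≡ 0 at y ∈ ∅; common: ∅.
  x = 1: f ≡ 0 at y ∈ {4}; g ≡ 0 at y ∈ ∅; common: ∅.
  x = 2: f ≡ 0 at y ∈ {2}; g ≡ 0 at y ∈ ∅; common: ∅.
  x = 3: f ≡ 0 at y ∈ {0}; g ≡ 0 at y ∈ ∅; common: ∅.
  x = 4: f ≡ 0 at y ∈ {3}; g ≡ 0 at y ∈ {0, 1, 2, 3, 4}; common: {3}.
Collecting: common zeros = {(4, 3)}, so the count is 1.
Comparison with the Bézout bound: 1 ≤ 1 = deg(f)·deg(g), as expected for curves with no common component (the bound is attained).


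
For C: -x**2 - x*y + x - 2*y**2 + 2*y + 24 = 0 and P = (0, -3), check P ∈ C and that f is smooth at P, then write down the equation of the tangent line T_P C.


Tangent line at P: 4*x + 14*y + 42 = 0.

Step 1: f(0, -3) = 0, so P lies on C.
Step 2: partial derivatives
  f_x(x, y) = -2*x - y + 1, f_y(x, y) = -x - 4*y + 2.
  f_x(P) = 4, f_y(P) = 14 (gradient nonzero, so P is smooth).
Step 3: tangent line at P: 4·(x − 0) + 14·(y − -3) = 0.
Expanding: 4*x + 14*y + 42 = 0.


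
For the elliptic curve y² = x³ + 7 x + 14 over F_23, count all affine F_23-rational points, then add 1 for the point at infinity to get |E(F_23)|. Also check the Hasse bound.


Affine points = {(2, 6), (2, 17), (3, 4), (3, 19), (5, 6), (5, 17), (9, 1), (9, 22), (10, 7), (10, 16), (12, 3), (12, 20), (13, 5), (13, 18), (14, 2), (14, 21), (16, 6), (16, 17), (17, 3), (17, 20), (20, 9), (20, 14), (22, 11), (22, 12)}; affine count = 24; |E(F_23)| = 25.

Discriminant check: Δ ∝ 4a³ + 27b² = 4·7³ + 27·14² = 4·343 + 27·196 ≡ 17 (mod 23). Nonzero ⇒ E is nonsingular.
For each x ∈ F_23, compute rhs = x³ + 7·x + 14 mod 23, then count y ∈ F_23 with y² ≡ rhs.
  x = 0: rhs = 14, matching y values: none (0 points).
  x = 1: rhs = 22, matching y values: none (0 points).
  x = 2: rhs = 13, matching y values: 6, 17 (2 points).
  x = 3: rhs = 16, matching y values: 4, 19 (2 points).
  x = 4: rhs = 14, matching y values: none (0 points).
  x = 5: rhs = 13, matching y values: 6, 17 (2 points).
  x = 6: rhs = 19, matching y values: none (0 points).
  x = 7: rhs = 15, matching y values: none (0 points).
  x = 8: rhs = 7, matching y values: none (0 points).
  x = 9: rhs = 1, matching y values: 1, 22 (2 points).
  x = 10: rhs = 3, matching y values: 7, 16 (2 points).
  x = 11: rhs = 19, matching y values: none (0 points).
  x = 12: rhs = 9, matching y values: 3, 20 (2 points).
  x = 13: rhs = 2, matching y values: 5, 18 (2 points).
  x = 14: rhs = 4, matching y values: 2, 21 (2 points).
  x = 15: rhs = 21, matching y values: none (0 points).
  x = 16: rhs = 13, matching y values: 6, 17 (2 points).
  x = 17: rhs = 9, matching y values: 3, 20 (2 points).
  x = 18: rhs = 15, matching y values: none (0 points).
  x = 19: rhs = 14, matching y values: none (0 points).
  x = 20: rhs = 12, matching y values: 9, 14 (2 points).
  x = 21: rhs = 15, matching y values: none (0 points).
  x = 22: rhs = 6, matching y values: 11, 12 (2 points).
Total affine count: 24.
Full point count |E(F_23)| = 24 + 1 = 25.
Hasse bound: |25 − (23+1)| = |1| = 1 ≤ 2√23 ≈ 9.5917 ✓.


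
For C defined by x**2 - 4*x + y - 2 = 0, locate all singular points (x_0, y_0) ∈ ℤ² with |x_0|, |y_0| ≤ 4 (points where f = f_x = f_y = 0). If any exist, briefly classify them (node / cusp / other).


No singular points in the scanned grid; C is smooth there.

Compute partial derivatives:
  f_x = 2*x - 4.
  f_y = 1.
f_y = 1 is a nonzero constant, so f_y never vanishes: no point (x, y) can satisfy f = f_x = f_y = 0. In particular no (x, y) ∈ {−4, ..., 4}² is singular; the curve is smooth.


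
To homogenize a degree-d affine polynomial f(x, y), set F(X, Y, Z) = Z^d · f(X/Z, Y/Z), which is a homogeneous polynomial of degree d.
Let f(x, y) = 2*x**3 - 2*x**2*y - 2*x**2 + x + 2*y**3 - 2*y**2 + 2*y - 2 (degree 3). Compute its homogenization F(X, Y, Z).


F(X, Y, Z) = 2*X**3 - 2*X**2*Y - 2*X**2*Z + X*Z**2 + 2*Y**3 - 2*Y**2*Z + 2*Y*Z**2 - 2*Z**3

deg(f) = 3.
Substitute x = X/Z, y = Y/Z into f, then multiply by Z^3.
  monomial 2·x^3·y^0 ↦ 2·X^3·Y^0·Z^0.
  monomial -2·x^2·y^1 ↦ -2·X^2·Y^1·Z^0.
  monomial -2·x^2·y^0 ↦ -2·X^2·Y^0·Z^1.
  monomial 1·x^1·y^0 ↦ 1·X^1·Y^0·Z^2.
  monomial 2·x^0·y^3 ↦ 2·X^0·Y^3·Z^0.
  monomial -2·x^0·y^2 ↦ -2·X^0·Y^2·Z^1.
  monomial 2·x^0·y^1 ↦ 2·X^0·Y^1·Z^2.
  monomial -2·x^0·y^0 ↦ -2·X^0·Y^0·Z^3.
Collecting: F(X, Y, Z) = 2*X**3 - 2*X**2*Y - 2*X**2*Z + X*Z**2 + 2*Y**3 - 2*Y**2*Z + 2*Y*Z**2 - 2*Z**3.


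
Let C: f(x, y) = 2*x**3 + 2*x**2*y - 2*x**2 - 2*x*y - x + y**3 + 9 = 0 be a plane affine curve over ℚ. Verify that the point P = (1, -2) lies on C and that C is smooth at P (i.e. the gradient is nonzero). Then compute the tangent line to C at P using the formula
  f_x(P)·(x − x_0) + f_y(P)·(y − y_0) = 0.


Tangent line at P: -3*x + 12*y + 27 = 0.

Step 1: f(1, -2) = 0, so P lies on C.
Step 2: partial derivatives
  f_x(x, y) = 6*x**2 + 4*x*y - 4*x - 2*y - 1, f_y(x, y) = 2*x**2 - 2*x + 3*y**2.
  f_x(P) = -3, f_y(P) = 12 (gradient nonzero, so P is smooth).
Step 3: tangent line at P: -3·(x − 1) + 12·(y − -2) = 0.
Expanding: -3*x + 12*y + 27 = 0.


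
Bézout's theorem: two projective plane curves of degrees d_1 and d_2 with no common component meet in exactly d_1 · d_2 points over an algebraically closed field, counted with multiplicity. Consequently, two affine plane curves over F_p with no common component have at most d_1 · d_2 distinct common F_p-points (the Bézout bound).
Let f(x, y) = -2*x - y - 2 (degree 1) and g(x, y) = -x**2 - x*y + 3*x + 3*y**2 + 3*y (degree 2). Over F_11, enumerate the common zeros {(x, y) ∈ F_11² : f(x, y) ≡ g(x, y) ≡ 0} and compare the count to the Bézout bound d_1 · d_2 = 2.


Common zeros: ∅; count = 0; Bézout bound = 2.

deg(f) = 1, deg(g) = 2, so Bézout bound = 2.
Scan x ∈ F_11. For each x, list the y ∈ F_11 with f(x, y) ≡ 0 and those with g(x, y) ≡ 0 (mod 11); the common zeros in that column are the intersection.
  x = 0: f ≡ 0 at y ∈ {9}; g ≡ 0 at y ∈ {0, 10}; common: ∅.
  x = 1: f ≡ 0 at y ∈ {7}; g ≡ 0 at y ∈ ∅; common: ∅.
  x = 2: f ≡ 0 at y ∈ {5}; g ≡ 0 at y ∈ ∅; common: ∅.
  x = 3: f ≡ 0 at y ∈ {3}; g ≡ 0 at y ∈ {0}; common: ∅.
  x = 4: f ≡ 0 at y ∈ {1}; g ≡ 0 at y ∈ {5, 10}; common: ∅.
  x = 5: f ≡ 0 at y ∈ {10}; g ≡ 0 at y ∈ {3, 5}; common: ∅.
  x = 6: f ≡ 0 at y ∈ {8}; g ≡ 0 at y ∈ {3, 9}; common: ∅.
  x = 7: f ≡ 0 at y ∈ {6}; g ≡ 0 at y ∈ {8}; common: ∅.
  x = 8: f ≡ 0 at y ∈ {4}; g ≡ 0 at y ∈ ∅; common: ∅.
  x = 9: f ≡ 0 at y ∈ {2}; g ≡ 0 at y ∈ ∅; common: ∅.
  x = 10: f ≡ 0 at y ∈ {0}; g ≡ 0 at y ∈ {8, 9}; common: ∅.
Collecting: common zeros = ∅, so the count is 0.
Comparison with the Bézout bound: 0 ≤ 2 = deg(f)·deg(g), as expected for curves with no common component (the affine F_11-count falls short of the bound because intersections may lie at infinity, over extension fields, or carry multiplicity).


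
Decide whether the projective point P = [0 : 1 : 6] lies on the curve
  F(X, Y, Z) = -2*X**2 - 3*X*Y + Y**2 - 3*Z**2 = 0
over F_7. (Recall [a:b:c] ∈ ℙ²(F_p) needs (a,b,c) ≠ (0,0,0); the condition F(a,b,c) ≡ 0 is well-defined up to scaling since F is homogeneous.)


F(0,1,6) ≡ 5 (mod 7); P is NOT on the curve.

Evaluate F(0, 1, 6) term-by-term (mod 7).
  -2*X**2 ↦ -2·0·1·1 = 0
  -3*X*Y ↦ -3·0·1·1 = 0
  Y**2 ↦ 1·1·1·1 = 1
  -3*Z**2 ↦ -3·1·1·36 = -108
Sum: F(0, 1, 6) = (0) + (0) + (1) + (-108) = -107.
Reducing mod 7: -107 ≡ 5 (mod 7).
Since F(a, b, c) ≡ 5 ≠ 0 (mod 7), P does NOT lie on the curve.


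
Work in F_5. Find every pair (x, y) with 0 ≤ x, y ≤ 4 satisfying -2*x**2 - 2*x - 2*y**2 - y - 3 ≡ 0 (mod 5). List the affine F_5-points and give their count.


Affine F_5-points: {(1, 1), (2, 0), (2, 2), (3, 1)}; count = 4.

For each of the 25 pairs (x, y) ∈ F_5², evaluate f(x, y) mod 5. Record the zeros.
  x = 0: [0↦2, 1↦4, 2↦2, 3↦1, 4↦1]  zeros at y ∈ ∅
  x = 1: [0↦3, 1↦0, 2↦3, 3↦2, 4↦2]  zeros at y ∈ {1}
  x = 2: [0↦0, 1↦2, 2↦0, 3↦4, 4↦4]  zeros at y ∈ {0, 2}
  x = 3: [0↦3, 1↦0, 2↦3, 3↦2, 4↦2]  zeros at y ∈ {1}
  x = 4: [0↦2, 1↦4, 2↦2, 3↦1, 4↦1]  zeros at y ∈ ∅
Collecting zeros: affine points = {(1, 1), (2, 0), (2, 2), (3, 1)}.
Total count |C(F_5)_aff| = 4.
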